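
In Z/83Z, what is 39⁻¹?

By the extended Euclidean algorithm:
83 = 2×39 + 5
39 = 7×5 + 4
5 = 1×4 + 1
4 = 4×1 + 0
gcd(39, 83) = 1, so the inverse exists.
Back-substitute for 1:
1 = 1×5 − 1×4
  = −1×39 + 8×5
  = 8×83 − 17×39
So 39⁻¹ ≡ −17 ≡ 66 (mod 83).

66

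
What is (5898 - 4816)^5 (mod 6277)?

5898 - 4816 = 1082
(1082)^5 ≡ 3518 (mod 6277)

3518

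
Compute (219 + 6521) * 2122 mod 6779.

219 + 6521 = 6740
6740 * 2122 = 14302280 ≡ 5369 (mod 6779)

5369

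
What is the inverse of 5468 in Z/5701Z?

Run the extended Euclidean algorithm:
5701 = 1×5468 + 233
5468 = 23×233 + 109
233 = 2×109 + 15
109 = 7×15 + 4
15 = 3×4 + 3
4 = 1×3 + 1
3 = 3×1 + 0
gcd(5468, 5701) = 1, so the inverse exists.
Bézout: 1 = −1455×5701 + 1517×5468.
So 5468⁻¹ ≡ 1517 (mod 5701).

1517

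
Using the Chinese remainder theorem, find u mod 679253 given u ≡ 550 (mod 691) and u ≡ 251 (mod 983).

691⁻¹ mod 983: 691·441 ≡ 1 (mod 983), so 691⁻¹ ≡ 441.
u = 550 + 691·((251 − 550)·441 mod 983) = 550 + 691·846 = 585136.

585136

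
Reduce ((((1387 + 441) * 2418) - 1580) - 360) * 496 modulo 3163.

706

1387 + 441 = 1828
1828 * 2418 = 4420104 ≡ 1393 (mod 3163)
1393 - 1580 = -187 ≡ 2976 (mod 3163)
2976 - 360 = 2616
2616 * 496 = 1297536 ≡ 706 (mod 3163)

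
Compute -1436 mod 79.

65

-1436 = -19·79 + 65, so -1436 ≡ 65 (mod 79).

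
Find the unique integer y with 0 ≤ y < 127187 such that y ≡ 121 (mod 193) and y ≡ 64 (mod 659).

113412

193⁻¹ mod 659: 193*140 ≡ 1 (mod 659), so 193⁻¹ ≡ 140.
y = 121 + 193*((64 − 121)*140 mod 659) = 121 + 193*587 = 113412.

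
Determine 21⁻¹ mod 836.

836 = 39·21 + 17
21 = 1·17 + 4
17 = 4·4 + 1
4 = 4·1 + 0
gcd(21, 836) = 1, so the inverse exists.
Bézout: 1 = 5·836 − 199·21.
So 21⁻¹ ≡ −199 ≡ 637 (mod 836).

637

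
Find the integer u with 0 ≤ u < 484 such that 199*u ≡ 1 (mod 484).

287

484 = 2*199 + 86
199 = 2*86 + 27
86 = 3*27 + 5
27 = 5*5 + 2
5 = 2*2 + 1
2 = 2*1 + 0
gcd(199, 484) = 1, so the inverse exists.
Back-substitute for 1:
1 = 1*5 − 2*2
  = −2*27 + 11*5
  = 11*86 − 35*27
  = −35*199 + 81*86
  = 81*484 − 197*199
So 199⁻¹ ≡ −197 ≡ 287 (mod 484).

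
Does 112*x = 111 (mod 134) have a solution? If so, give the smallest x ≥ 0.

no solution

gcd(112, 134) = 2, and 2 does not divide 111.
So the congruence has no solution.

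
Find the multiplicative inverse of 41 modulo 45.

11

Apply the Euclidean algorithm and back-substitute:
45 = 1×41 + 4
41 = 10×4 + 1
4 = 4×1 + 0
gcd(41, 45) = 1, so the inverse exists.
Bézout: 1 = −10×45 + 11×41.
So 41⁻¹ ≡ 11 (mod 45).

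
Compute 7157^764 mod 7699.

Using repeated squaring:
764 in binary is 1011111100, i.e. 764 = 512 + 128 + 64 + 32 + 16 + 8 + 4.
7157^1 ≡ 7157 (mod 7699)
7157^2 ≡ 7157^2 = 51222649 ≡ 1202 (mod 7699)
7157^4 ≡ 1202^2 = 1444804 ≡ 5091 (mod 7699)
7157^8 ≡ 5091^2 = 25918281 ≡ 3447 (mod 7699)
7157^16 ≡ 3447^2 = 11881809 ≡ 2252 (mod 7699)
7157^32 ≡ 2252^2 = 5071504 ≡ 5562 (mod 7699)
7157^64 ≡ 5562^2 = 30935844 ≡ 1262 (mod 7699)
7157^128 ≡ 1262^2 = 1592644 ≡ 6650 (mod 7699)
7157^256 ≡ 6650^2 = 44222500 ≡ 7143 (mod 7699)
7157^512 ≡ 7143^2 = 51022449 ≡ 1176 (mod 7699)
7157^764 = 7157^512 · 7157^128 · 7157^64 · 7157^32 · 7157^16 · 7157^8 · 7157^4 ≡ 1176 · 6650 · 1262 · 5562 · 2252 · 3447 · 5091 (mod 7699).
Accumulate the product:
1176 · 6650 = 7820400 ≡ 5915
5915 · 1262 = 7464730 ≡ 4399
4399 · 5562 = 24467238 ≡ 7515
7515 · 2252 = 16923780 ≡ 1378
1378 · 3447 = 4749966 ≡ 7382
7382 · 5091 = 37581762 ≡ 2943

2943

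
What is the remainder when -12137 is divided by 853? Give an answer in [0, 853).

658

-12137 = -15·853 + 658, so -12137 ≡ 658 (mod 853).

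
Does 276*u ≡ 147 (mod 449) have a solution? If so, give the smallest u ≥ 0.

gcd(276, 449) = 1, so a unique solution mod 449 exists.
276⁻¹ ≡ 109 (mod 449).
u ≡ 109*147 ≡ 308 (mod 449).

308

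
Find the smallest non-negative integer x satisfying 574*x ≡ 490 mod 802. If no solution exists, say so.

gcd(574, 802) = 2, and 2 | 490, so solutions exist.
Divide through by 2: 287*x ≡ 245 (mod 401).
287⁻¹ ≡ 102 (mod 401).
x ≡ 102*245 ≡ 128 (mod 401).
The smallest non-negative solution is x = 128.

128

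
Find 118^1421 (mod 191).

100

1421 in binary is 10110001101, i.e. 1421 = 1024 + 256 + 128 + 8 + 4 + 1.
118^1 ≡ 118 (mod 191)
118^2 ≡ 118^2 = 13924 ≡ 172 (mod 191)
118^4 ≡ 172^2 = 29584 ≡ 170 (mod 191)
118^8 ≡ 170^2 = 28900 ≡ 59 (mod 191)
118^16 ≡ 59^2 = 3481 ≡ 43 (mod 191)
118^32 ≡ 43^2 = 1849 ≡ 130 (mod 191)
118^64 ≡ 130^2 = 16900 ≡ 92 (mod 191)
118^128 ≡ 92^2 = 8464 ≡ 60 (mod 191)
118^256 ≡ 60^2 = 3600 ≡ 162 (mod 191)
118^512 ≡ 162^2 = 26244 ≡ 77 (mod 191)
118^1024 ≡ 77^2 = 5929 ≡ 8 (mod 191)
118^1421 = 118^1024 · 118^256 · 118^128 · 118^8 · 118^4 · 118^1 ≡ 8 · 162 · 60 · 59 · 170 · 118 (mod 191).
Accumulate the product:
8 · 162 = 1296 ≡ 150
150 · 60 = 9000 ≡ 23
23 · 59 = 1357 ≡ 20
20 · 170 = 3400 ≡ 153
153 · 118 = 18054 ≡ 100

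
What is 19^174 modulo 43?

11

174 in binary is 10101110, i.e. 174 = 128 + 32 + 8 + 4 + 2.
19^1 ≡ 19 (mod 43)
19^2 ≡ 19^2 = 361 ≡ 17 (mod 43)
19^4 ≡ 17^2 = 289 ≡ 31 (mod 43)
19^8 ≡ 31^2 = 961 ≡ 15 (mod 43)
19^16 ≡ 15^2 = 225 ≡ 10 (mod 43)
19^32 ≡ 10^2 = 100 ≡ 14 (mod 43)
19^64 ≡ 14^2 = 196 ≡ 24 (mod 43)
19^128 ≡ 24^2 = 576 ≡ 17 (mod 43)
19^174 = 19^128 · 19^32 · 19^8 · 19^4 · 19^2 ≡ 17 · 14 · 15 · 31 · 17 (mod 43).
Accumulate the product:
17 · 14 = 238 ≡ 23
23 · 15 = 345 ≡ 1
1 · 31 = 31
31 · 17 = 527 ≡ 11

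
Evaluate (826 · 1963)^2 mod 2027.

826 · 1963 = 1621438 ≡ 1865 (mod 2027)
(1865)^2 ≡ 1920 (mod 2027)

1920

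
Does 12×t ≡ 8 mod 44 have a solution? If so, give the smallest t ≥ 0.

8

gcd(12, 44) = 4, and 4 | 8, so solutions exist.
Divide through by 4: 3×t = 2 (mod 11).
3⁻¹ ≡ 4 (mod 11).
t ≡ 4×2 ≡ 8 (mod 11).
The smallest non-negative solution is t = 8.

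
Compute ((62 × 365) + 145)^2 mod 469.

62 × 365 = 22630 ≡ 118 (mod 469)
118 + 145 = 263
(263)^2 ≡ 226 (mod 469)

226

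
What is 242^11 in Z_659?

242^1 ≡ 242 (mod 659)
242^2 ≡ 242^2 = 58564 ≡ 572 (mod 659)
242^4 ≡ 572^2 = 327184 ≡ 320 (mod 659)
242^8 ≡ 320^2 = 102400 ≡ 255 (mod 659)
242^11 = 242^8 × 242^2 × 242^1 ≡ 255 × 572 × 242 (mod 659).
Accumulate the product:
255 × 572 = 145860 ≡ 221
221 × 242 = 53482 ≡ 103

103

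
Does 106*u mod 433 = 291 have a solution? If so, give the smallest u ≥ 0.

15

gcd(106, 433) = 1, so a unique solution mod 433 exists.
106⁻¹ ≡ 192 (mod 433).
u ≡ 192*291 ≡ 15 (mod 433).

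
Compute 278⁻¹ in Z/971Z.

730

971 = 3×278 + 137
278 = 2×137 + 4
137 = 34×4 + 1
4 = 4×1 + 0
gcd(278, 971) = 1, so the inverse exists.
Bézout: 1 = 69×971 − 241×278.
So 278⁻¹ ≡ −241 ≡ 730 (mod 971).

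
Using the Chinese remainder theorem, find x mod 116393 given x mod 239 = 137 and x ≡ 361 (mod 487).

78768

239⁻¹ mod 487: 239×108 ≡ 1 (mod 487), so 239⁻¹ ≡ 108.
x = 137 + 239×((361 − 137)×108 mod 487) = 137 + 239×329 = 78768.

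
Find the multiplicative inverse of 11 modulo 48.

Run the extended Euclidean algorithm:
48 = 4×11 + 4
11 = 2×4 + 3
4 = 1×3 + 1
3 = 3×1 + 0
gcd(11, 48) = 1, so the inverse exists.
Back-substitute for 1:
1 = 1×4 − 1×3
  = −1×11 + 3×4
  = 3×48 − 13×11
So 11⁻¹ ≡ −13 ≡ 35 (mod 48).

35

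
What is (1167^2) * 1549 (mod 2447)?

(1167)^2 ≡ 1357 (mod 2447)
1357 * 1549 = 2101993 ≡ 20 (mod 2447)

20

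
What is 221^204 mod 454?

371

Compute successive squares:
204 in binary is 11001100, i.e. 204 = 128 + 64 + 8 + 4.
221^1 ≡ 221 (mod 454)
221^2 ≡ 221^2 = 48841 ≡ 263 (mod 454)
221^4 ≡ 263^2 = 69169 ≡ 161 (mod 454)
221^8 ≡ 161^2 = 25921 ≡ 43 (mod 454)
221^16 ≡ 43^2 = 1849 ≡ 33 (mod 454)
221^32 ≡ 33^2 = 1089 ≡ 181 (mod 454)
221^64 ≡ 181^2 = 32761 ≡ 73 (mod 454)
221^128 ≡ 73^2 = 5329 ≡ 335 (mod 454)
221^204 = 221^128 · 221^64 · 221^8 · 221^4 ≡ 335 · 73 · 43 · 161 (mod 454).
Accumulate the product:
335 · 73 = 24455 ≡ 393
393 · 43 = 16899 ≡ 101
101 · 161 = 16261 ≡ 371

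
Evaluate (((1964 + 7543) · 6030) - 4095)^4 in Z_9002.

7053

1964 + 7543 = 9507 ≡ 505 (mod 9002)
505 · 6030 = 3045150 ≡ 2474 (mod 9002)
2474 - 4095 = -1621 ≡ 7381 (mod 9002)
(7381)^4 ≡ 7053 (mod 9002)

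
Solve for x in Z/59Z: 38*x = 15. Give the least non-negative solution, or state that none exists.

33

gcd(38, 59) = 1, so a unique solution mod 59 exists.
38⁻¹ ≡ 14 (mod 59).
x ≡ 14*15 ≡ 33 (mod 59).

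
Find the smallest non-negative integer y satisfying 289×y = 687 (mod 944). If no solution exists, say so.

gcd(289, 944) = 1, so a unique solution mod 944 exists.
289⁻¹ ≡ 49 (mod 944).
y ≡ 49×687 ≡ 623 (mod 944).

623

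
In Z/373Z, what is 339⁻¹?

362

By the extended Euclidean algorithm:
373 = 1*339 + 34
339 = 9*34 + 33
34 = 1*33 + 1
33 = 33*1 + 0
gcd(339, 373) = 1, so the inverse exists.
Bézout: 1 = 10*373 − 11*339.
So 339⁻¹ ≡ −11 ≡ 362 (mod 373).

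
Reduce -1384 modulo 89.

40

-1384 = -16×89 + 40, so -1384 ≡ 40 (mod 89).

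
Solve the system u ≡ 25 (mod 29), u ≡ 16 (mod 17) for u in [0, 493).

373

29⁻¹ mod 17: 29×10 ≡ 1 (mod 17), so 29⁻¹ ≡ 10.
u = 25 + 29×((16 − 25)×10 mod 17) = 25 + 29×12 = 373.
Check: 373 mod 29 = 25, 373 mod 17 = 16. ✓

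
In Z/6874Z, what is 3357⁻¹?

2277

6874 = 2·3357 + 160
3357 = 20·160 + 157
160 = 1·157 + 3
157 = 52·3 + 1
3 = 3·1 + 0
gcd(3357, 6874) = 1, so the inverse exists.
Bézout: 1 = −1112·6874 + 2277·3357.
So 3357⁻¹ ≡ 2277 (mod 6874).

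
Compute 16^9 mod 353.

222

By square-and-multiply:
9 in binary is 1001, i.e. 9 = 8 + 1.
16^1 ≡ 16 (mod 353)
16^2 ≡ 16^2 = 256 (mod 353)
16^4 ≡ 256^2 = 65536 ≡ 231 (mod 353)
16^8 ≡ 231^2 = 53361 ≡ 58 (mod 353)
16^9 = 16^8 × 16^1 ≡ 58 × 16 (mod 353).
58 × 16 = 928 ≡ 222 (mod 353).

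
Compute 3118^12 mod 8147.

By square-and-multiply:
12 in binary is 1100, i.e. 12 = 8 + 4.
3118^1 ≡ 3118 (mod 8147)
3118^2 ≡ 3118^2 = 9721924 ≡ 2553 (mod 8147)
3118^4 ≡ 2553^2 = 6517809 ≡ 209 (mod 8147)
3118^8 ≡ 209^2 = 43681 ≡ 2946 (mod 8147)
3118^12 = 3118^8 × 3118^4 ≡ 2946 × 209 (mod 8147).
2946 × 209 = 615714 ≡ 4689 (mod 8147).

4689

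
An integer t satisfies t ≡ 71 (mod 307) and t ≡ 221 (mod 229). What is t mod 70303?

27701

307⁻¹ mod 229: 307*138 ≡ 1 (mod 229), so 307⁻¹ ≡ 138.
t = 71 + 307*((221 − 71)*138 mod 229) = 71 + 307*90 = 27701.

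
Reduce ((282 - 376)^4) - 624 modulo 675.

282 - 376 = -94 ≡ 581 (mod 675)
(581)^4 ≡ 346 (mod 675)
346 - 624 = -278 ≡ 397 (mod 675)

397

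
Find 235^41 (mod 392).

387

By square-and-multiply:
41 in binary is 101001, i.e. 41 = 32 + 8 + 1.
235^1 ≡ 235 (mod 392)
235^2 ≡ 235^2 = 55225 ≡ 345 (mod 392)
235^4 ≡ 345^2 = 119025 ≡ 249 (mod 392)
235^8 ≡ 249^2 = 62001 ≡ 65 (mod 392)
235^16 ≡ 65^2 = 4225 ≡ 305 (mod 392)
235^32 ≡ 305^2 = 93025 ≡ 121 (mod 392)
235^41 = 235^32 · 235^8 · 235^1 ≡ 121 · 65 · 235 (mod 392).
Accumulate the product:
121 · 65 = 7865 ≡ 25
25 · 235 = 5875 ≡ 387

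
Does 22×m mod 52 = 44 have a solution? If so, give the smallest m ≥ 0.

2

gcd(22, 52) = 2, and 2 | 44, so solutions exist.
Divide through by 2: 11×m mod 26 = 22.
11⁻¹ ≡ 19 (mod 26).
m ≡ 19×22 ≡ 2 (mod 26).
The smallest non-negative solution is m = 2.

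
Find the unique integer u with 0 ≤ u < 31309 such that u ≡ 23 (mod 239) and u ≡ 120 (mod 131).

239⁻¹ mod 131: 239·74 ≡ 1 (mod 131), so 239⁻¹ ≡ 74.
u = 23 + 239·((120 − 23)·74 mod 131) = 23 + 239·104 = 24879.
Check: 24879 mod 239 = 23, 24879 mod 131 = 120. ✓

24879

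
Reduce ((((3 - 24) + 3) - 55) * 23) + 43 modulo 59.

16

3 - 24 = -21 ≡ 38 (mod 59)
38 + 3 = 41
41 - 55 = -14 ≡ 45 (mod 59)
45 * 23 = 1035 ≡ 32 (mod 59)
32 + 43 = 75 ≡ 16 (mod 59)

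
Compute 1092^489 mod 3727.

Using repeated squaring:
489 in binary is 111101001, i.e. 489 = 256 + 128 + 64 + 32 + 8 + 1.
1092^1 ≡ 1092 (mod 3727)
1092^2 ≡ 1092^2 = 1192464 ≡ 3551 (mod 3727)
1092^4 ≡ 3551^2 = 12609601 ≡ 1160 (mod 3727)
1092^8 ≡ 1160^2 = 1345600 ≡ 153 (mod 3727)
1092^16 ≡ 153^2 = 23409 ≡ 1047 (mod 3727)
1092^32 ≡ 1047^2 = 1096209 ≡ 471 (mod 3727)
1092^64 ≡ 471^2 = 221841 ≡ 1948 (mod 3727)
1092^128 ≡ 1948^2 = 3794704 ≡ 618 (mod 3727)
1092^256 ≡ 618^2 = 381924 ≡ 1770 (mod 3727)
1092^489 = 1092^256 * 1092^128 * 1092^64 * 1092^32 * 1092^8 * 1092^1 ≡ 1770 * 618 * 1948 * 471 * 153 * 1092 (mod 3727).
Accumulate the product:
1770 * 618 = 1093860 ≡ 1849
1849 * 1948 = 3601852 ≡ 1570
1570 * 471 = 739470 ≡ 1524
1524 * 153 = 233172 ≡ 2098
2098 * 1092 = 2291016 ≡ 2638

2638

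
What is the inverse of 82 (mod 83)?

83 = 1×82 + 1
82 = 82×1 + 0
gcd(82, 83) = 1, so the inverse exists.
Back-substitute for 1:
1 = 1×83 − 1×82
So 82⁻¹ ≡ −1 ≡ 82 (mod 83).

82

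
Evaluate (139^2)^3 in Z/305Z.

296

(139)^2 ≡ 106 (mod 305)
(106)^3 ≡ 296 (mod 305)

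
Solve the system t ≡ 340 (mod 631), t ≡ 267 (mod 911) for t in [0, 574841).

631⁻¹ mod 911: 631*231 ≡ 1 (mod 911), so 631⁻¹ ≡ 231.
t = 340 + 631*((267 − 340)*231 mod 911) = 340 + 631*446 = 281766.

281766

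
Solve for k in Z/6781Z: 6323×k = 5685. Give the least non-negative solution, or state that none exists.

gcd(6323, 6781) = 1, so a unique solution mod 6781 exists.
6323⁻¹ ≡ 3657 (mod 6781).
k ≡ 3657×5685 ≡ 6280 (mod 6781).

6280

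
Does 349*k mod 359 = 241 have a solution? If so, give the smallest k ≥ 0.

gcd(349, 359) = 1, so a unique solution mod 359 exists.
349⁻¹ ≡ 323 (mod 359).
k ≡ 323*241 ≡ 299 (mod 359).

299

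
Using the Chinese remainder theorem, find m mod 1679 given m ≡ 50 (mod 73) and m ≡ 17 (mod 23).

73⁻¹ mod 23: 73·6 ≡ 1 (mod 23), so 73⁻¹ ≡ 6.
m = 50 + 73·((17 − 50)·6 mod 23) = 50 + 73·9 = 707.

707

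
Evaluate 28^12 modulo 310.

256

12 in binary is 1100, i.e. 12 = 8 + 4.
28^1 ≡ 28 (mod 310)
28^2 ≡ 28^2 = 784 ≡ 164 (mod 310)
28^4 ≡ 164^2 = 26896 ≡ 236 (mod 310)
28^8 ≡ 236^2 = 55696 ≡ 206 (mod 310)
28^12 = 28^8 · 28^4 ≡ 206 · 236 (mod 310).
206 · 236 = 48616 ≡ 256 (mod 310).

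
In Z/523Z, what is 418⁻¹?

259

Run the extended Euclidean algorithm:
523 = 1×418 + 105
418 = 3×105 + 103
105 = 1×103 + 2
103 = 51×2 + 1
2 = 2×1 + 0
gcd(418, 523) = 1, so the inverse exists.
Bézout: 1 = −207×523 + 259×418.
So 418⁻¹ ≡ 259 (mod 523).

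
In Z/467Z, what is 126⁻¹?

404

Apply the Euclidean algorithm and back-substitute:
467 = 3*126 + 89
126 = 1*89 + 37
89 = 2*37 + 15
37 = 2*15 + 7
15 = 2*7 + 1
7 = 7*1 + 0
gcd(126, 467) = 1, so the inverse exists.
Back-substitute for 1:
1 = 1*15 − 2*7
  = −2*37 + 5*15
  = 5*89 − 12*37
  = −12*126 + 17*89
  = 17*467 − 63*126
So 126⁻¹ ≡ −63 ≡ 404 (mod 467).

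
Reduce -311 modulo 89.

-311 = -4·89 + 45, so -311 ≡ 45 (mod 89).

45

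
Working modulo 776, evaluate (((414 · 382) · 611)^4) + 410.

154

414 · 382 = 158148 ≡ 620 (mod 776)
620 · 611 = 378820 ≡ 132 (mod 776)
(132)^4 ≡ 520 (mod 776)
520 + 410 = 930 ≡ 154 (mod 776)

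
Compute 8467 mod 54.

8467 = 156*54 + 43, so 8467 ≡ 43 (mod 54).

43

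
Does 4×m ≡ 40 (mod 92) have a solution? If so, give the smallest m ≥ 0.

10

gcd(4, 92) = 4, and 4 | 40, so solutions exist.
Divide through by 4: 1×m ≡ 10 (mod 23).
1⁻¹ ≡ 1 (mod 23).
m ≡ 1×10 ≡ 10 (mod 23).
The smallest non-negative solution is m = 10.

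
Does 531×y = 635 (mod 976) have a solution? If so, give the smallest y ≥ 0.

gcd(531, 976) = 1, so a unique solution mod 976 exists.
531⁻¹ ≡ 715 (mod 976).
y ≡ 715×635 ≡ 185 (mod 976).

185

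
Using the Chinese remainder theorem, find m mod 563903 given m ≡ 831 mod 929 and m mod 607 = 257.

48210

929⁻¹ mod 607: 929·443 ≡ 1 (mod 607), so 929⁻¹ ≡ 443.
m = 831 + 929·((257 − 831)·443 mod 607) = 831 + 929·51 = 48210.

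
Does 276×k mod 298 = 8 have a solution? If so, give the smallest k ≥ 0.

108

gcd(276, 298) = 2, and 2 | 8, so solutions exist.
Divide through by 2: 138×k = 4 (mod 149).
138⁻¹ ≡ 27 (mod 149).
k ≡ 27×4 ≡ 108 (mod 149).
The smallest non-negative solution is k = 108.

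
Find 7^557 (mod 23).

557 in binary is 1000101101, i.e. 557 = 512 + 32 + 8 + 4 + 1.
7^1 ≡ 7 (mod 23)
7^2 ≡ 7^2 = 49 ≡ 3 (mod 23)
7^4 ≡ 3^2 = 9 (mod 23)
7^8 ≡ 9^2 = 81 ≡ 12 (mod 23)
7^16 ≡ 12^2 = 144 ≡ 6 (mod 23)
7^32 ≡ 6^2 = 36 ≡ 13 (mod 23)
7^64 ≡ 13^2 = 169 ≡ 8 (mod 23)
7^128 ≡ 8^2 = 64 ≡ 18 (mod 23)
7^256 ≡ 18^2 = 324 ≡ 2 (mod 23)
7^512 ≡ 2^2 = 4 (mod 23)
7^557 = 7^512 * 7^32 * 7^8 * 7^4 * 7^1 ≡ 4 * 13 * 12 * 9 * 7 (mod 23).
Accumulate the product:
4 * 13 = 52 ≡ 6
6 * 12 = 72 ≡ 3
3 * 9 = 27 ≡ 4
4 * 7 = 28 ≡ 5

5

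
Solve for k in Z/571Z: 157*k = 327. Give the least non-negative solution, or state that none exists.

53

gcd(157, 571) = 1, so a unique solution mod 571 exists.
157⁻¹ ≡ 531 (mod 571).
k ≡ 531*327 ≡ 53 (mod 571).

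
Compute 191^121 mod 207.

Using repeated squaring:
121 in binary is 1111001, i.e. 121 = 64 + 32 + 16 + 8 + 1.
191^1 ≡ 191 (mod 207)
191^2 ≡ 191^2 = 36481 ≡ 49 (mod 207)
191^4 ≡ 49^2 = 2401 ≡ 124 (mod 207)
191^8 ≡ 124^2 = 15376 ≡ 58 (mod 207)
191^16 ≡ 58^2 = 3364 ≡ 52 (mod 207)
191^32 ≡ 52^2 = 2704 ≡ 13 (mod 207)
191^64 ≡ 13^2 = 169 (mod 207)
191^121 = 191^64 × 191^32 × 191^16 × 191^8 × 191^1 ≡ 169 × 13 × 52 × 58 × 191 (mod 207).
Accumulate the product:
169 × 13 = 2197 ≡ 127
127 × 52 = 6604 ≡ 187
187 × 58 = 10846 ≡ 82
82 × 191 = 15662 ≡ 137

137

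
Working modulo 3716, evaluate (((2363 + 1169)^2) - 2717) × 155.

3177

2363 + 1169 = 3532
(3532)^2 ≡ 412 (mod 3716)
412 - 2717 = -2305 ≡ 1411 (mod 3716)
1411 × 155 = 218705 ≡ 3177 (mod 3716)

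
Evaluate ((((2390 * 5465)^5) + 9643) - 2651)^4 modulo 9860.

2390 * 5465 = 13061350 ≡ 6710 (mod 9860)
(6710)^5 ≡ 2740 (mod 9860)
2740 + 9643 = 12383 ≡ 2523 (mod 9860)
2523 - 2651 = -128 ≡ 9732 (mod 9860)
(9732)^4 ≡ 6816 (mod 9860)

6816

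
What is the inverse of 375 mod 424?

424 = 1·375 + 49
375 = 7·49 + 32
49 = 1·32 + 17
32 = 1·17 + 15
17 = 1·15 + 2
15 = 7·2 + 1
2 = 2·1 + 0
gcd(375, 424) = 1, so the inverse exists.
Back-substitute for 1:
1 = 1·15 − 7·2
  = −7·17 + 8·15
  = 8·32 − 15·17
  = −15·49 + 23·32
  = 23·375 − 176·49
  = −176·424 + 199·375
So 375⁻¹ ≡ 199 (mod 424).

199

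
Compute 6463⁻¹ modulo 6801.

6801 = 1×6463 + 338
6463 = 19×338 + 41
338 = 8×41 + 10
41 = 4×10 + 1
10 = 10×1 + 0
gcd(6463, 6801) = 1, so the inverse exists.
Bézout: 1 = −631×6801 + 664×6463.
So 6463⁻¹ ≡ 664 (mod 6801).

664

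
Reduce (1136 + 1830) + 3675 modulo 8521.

1136 + 1830 = 2966
2966 + 3675 = 6641

6641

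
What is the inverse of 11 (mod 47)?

30

Apply the Euclidean algorithm and back-substitute:
47 = 4×11 + 3
11 = 3×3 + 2
3 = 1×2 + 1
2 = 2×1 + 0
gcd(11, 47) = 1, so the inverse exists.
Back-substitute for 1:
1 = 1×3 − 1×2
  = −1×11 + 4×3
  = 4×47 − 17×11
So 11⁻¹ ≡ −17 ≡ 30 (mod 47).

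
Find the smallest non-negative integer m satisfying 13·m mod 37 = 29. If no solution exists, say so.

gcd(13, 37) = 1, so a unique solution mod 37 exists.
13⁻¹ ≡ 20 (mod 37).
m ≡ 20·29 ≡ 25 (mod 37).

25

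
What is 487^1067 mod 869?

1067 in binary is 10000101011, i.e. 1067 = 1024 + 32 + 8 + 2 + 1.
487^1 ≡ 487 (mod 869)
487^2 ≡ 487^2 = 237169 ≡ 801 (mod 869)
487^4 ≡ 801^2 = 641601 ≡ 279 (mod 869)
487^8 ≡ 279^2 = 77841 ≡ 500 (mod 869)
487^16 ≡ 500^2 = 250000 ≡ 597 (mod 869)
487^32 ≡ 597^2 = 356409 ≡ 119 (mod 869)
487^64 ≡ 119^2 = 14161 ≡ 257 (mod 869)
487^128 ≡ 257^2 = 66049 ≡ 5 (mod 869)
487^256 ≡ 5^2 = 25 (mod 869)
487^512 ≡ 25^2 = 625 (mod 869)
487^1024 ≡ 625^2 = 390625 ≡ 444 (mod 869)
487^1067 = 487^1024 × 487^32 × 487^8 × 487^2 × 487^1 ≡ 444 × 119 × 500 × 801 × 487 (mod 869).
Accumulate the product:
444 × 119 = 52836 ≡ 696
696 × 500 = 348000 ≡ 400
400 × 801 = 320400 ≡ 608
608 × 487 = 296096 ≡ 636

636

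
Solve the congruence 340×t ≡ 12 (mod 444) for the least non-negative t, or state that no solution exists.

gcd(340, 444) = 4, and 4 | 12, so solutions exist.
Divide through by 4: 85×t = 3 (mod 111).
85⁻¹ ≡ 64 (mod 111).
t ≡ 64×3 ≡ 81 (mod 111).
The smallest non-negative solution is t = 81.

81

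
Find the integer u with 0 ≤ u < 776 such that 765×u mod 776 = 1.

141

776 = 1·765 + 11
765 = 69·11 + 6
11 = 1·6 + 5
6 = 1·5 + 1
5 = 5·1 + 0
gcd(765, 776) = 1, so the inverse exists.
Back-substitute for 1:
1 = 1·6 − 1·5
  = −1·11 + 2·6
  = 2·765 − 139·11
  = −139·776 + 141·765
So 765⁻¹ ≡ 141 (mod 776).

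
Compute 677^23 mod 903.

395

23 in binary is 10111, i.e. 23 = 16 + 4 + 2 + 1.
677^1 ≡ 677 (mod 903)
677^2 ≡ 677^2 = 458329 ≡ 508 (mod 903)
677^4 ≡ 508^2 = 258064 ≡ 709 (mod 903)
677^8 ≡ 709^2 = 502681 ≡ 613 (mod 903)
677^16 ≡ 613^2 = 375769 ≡ 121 (mod 903)
677^23 = 677^16 · 677^4 · 677^2 · 677^1 ≡ 121 · 709 · 508 · 677 (mod 903).
Accumulate the product:
121 · 709 = 85789 ≡ 4
4 · 508 = 2032 ≡ 226
226 · 677 = 153002 ≡ 395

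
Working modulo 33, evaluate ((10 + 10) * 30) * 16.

30

10 + 10 = 20
20 * 30 = 600 ≡ 6 (mod 33)
6 * 16 = 96 ≡ 30 (mod 33)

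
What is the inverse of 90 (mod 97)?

83

Apply the Euclidean algorithm and back-substitute:
97 = 1·90 + 7
90 = 12·7 + 6
7 = 1·6 + 1
6 = 6·1 + 0
gcd(90, 97) = 1, so the inverse exists.
Back-substitute for 1:
1 = 1·7 − 1·6
  = −1·90 + 13·7
  = 13·97 − 14·90
So 90⁻¹ ≡ −14 ≡ 83 (mod 97).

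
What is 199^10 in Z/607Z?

By square-and-multiply:
199^1 ≡ 199 (mod 607)
199^2 ≡ 199^2 = 39601 ≡ 146 (mod 607)
199^4 ≡ 146^2 = 21316 ≡ 71 (mod 607)
199^8 ≡ 71^2 = 5041 ≡ 185 (mod 607)
199^10 = 199^8 * 199^2 ≡ 185 * 146 (mod 607).
185 * 146 = 27010 ≡ 302 (mod 607).

302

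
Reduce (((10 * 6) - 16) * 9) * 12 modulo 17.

9

10 * 6 = 60 ≡ 9 (mod 17)
9 - 16 = -7 ≡ 10 (mod 17)
10 * 9 = 90 ≡ 5 (mod 17)
5 * 12 = 60 ≡ 9 (mod 17)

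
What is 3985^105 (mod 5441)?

1588

105 in binary is 1101001, i.e. 105 = 64 + 32 + 8 + 1.
3985^1 ≡ 3985 (mod 5441)
3985^2 ≡ 3985^2 = 15880225 ≡ 3387 (mod 5441)
3985^4 ≡ 3387^2 = 11471769 ≡ 2141 (mod 5441)
3985^8 ≡ 2141^2 = 4583881 ≡ 2559 (mod 5441)
3985^16 ≡ 2559^2 = 6548481 ≡ 2958 (mod 5441)
3985^32 ≡ 2958^2 = 8749764 ≡ 636 (mod 5441)
3985^64 ≡ 636^2 = 404496 ≡ 1862 (mod 5441)
3985^105 = 3985^64 × 3985^32 × 3985^8 × 3985^1 ≡ 1862 × 636 × 2559 × 3985 (mod 5441).
Accumulate the product:
1862 × 636 = 1184232 ≡ 3535
3535 × 2559 = 9046065 ≡ 3123
3123 × 3985 = 12445155 ≡ 1588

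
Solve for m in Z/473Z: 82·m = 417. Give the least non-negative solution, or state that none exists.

gcd(82, 473) = 1, so a unique solution mod 473 exists.
82⁻¹ ≡ 75 (mod 473).
m ≡ 75·417 ≡ 57 (mod 473).

57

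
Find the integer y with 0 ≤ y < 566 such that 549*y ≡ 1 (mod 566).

566 = 1*549 + 17
549 = 32*17 + 5
17 = 3*5 + 2
5 = 2*2 + 1
2 = 2*1 + 0
gcd(549, 566) = 1, so the inverse exists.
Bézout: 1 = −226*566 + 233*549.
So 549⁻¹ ≡ 233 (mod 566).

233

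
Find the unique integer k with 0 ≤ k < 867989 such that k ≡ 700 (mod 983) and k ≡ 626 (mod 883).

983⁻¹ mod 883: 983·468 ≡ 1 (mod 883), so 983⁻¹ ≡ 468.
k = 700 + 983·((626 − 700)·468 mod 883) = 700 + 983·688 = 677004.

677004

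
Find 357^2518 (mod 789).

528

2518 in binary is 100111010110, i.e. 2518 = 2048 + 256 + 128 + 64 + 16 + 4 + 2.
357^1 ≡ 357 (mod 789)
357^2 ≡ 357^2 = 127449 ≡ 420 (mod 789)
357^4 ≡ 420^2 = 176400 ≡ 453 (mod 789)
357^8 ≡ 453^2 = 205209 ≡ 69 (mod 789)
357^16 ≡ 69^2 = 4761 ≡ 27 (mod 789)
357^32 ≡ 27^2 = 729 (mod 789)
357^64 ≡ 729^2 = 531441 ≡ 444 (mod 789)
357^128 ≡ 444^2 = 197136 ≡ 675 (mod 789)
357^256 ≡ 675^2 = 455625 ≡ 372 (mod 789)
357^512 ≡ 372^2 = 138384 ≡ 309 (mod 789)
357^1024 ≡ 309^2 = 95481 ≡ 12 (mod 789)
357^2048 ≡ 12^2 = 144 (mod 789)
357^2518 = 357^2048 * 357^256 * 357^128 * 357^64 * 357^16 * 357^4 * 357^2 ≡ 144 * 372 * 675 * 444 * 27 * 453 * 420 (mod 789).
Accumulate the product:
144 * 372 = 53568 ≡ 705
705 * 675 = 475875 ≡ 108
108 * 444 = 47952 ≡ 612
612 * 27 = 16524 ≡ 744
744 * 453 = 337032 ≡ 129
129 * 420 = 54180 ≡ 528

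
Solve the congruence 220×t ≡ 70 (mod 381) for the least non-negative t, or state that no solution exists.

gcd(220, 381) = 1, so a unique solution mod 381 exists.
220⁻¹ ≡ 310 (mod 381).
t ≡ 310×70 ≡ 364 (mod 381).

364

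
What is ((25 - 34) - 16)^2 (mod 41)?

25 - 34 = -9 ≡ 32 (mod 41)
32 - 16 = 16
(16)^2 ≡ 10 (mod 41)

10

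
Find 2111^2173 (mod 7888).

By square-and-multiply:
2173 in binary is 100001111101, i.e. 2173 = 2048 + 64 + 32 + 16 + 8 + 4 + 1.
2111^1 ≡ 2111 (mod 7888)
2111^2 ≡ 2111^2 = 4456321 ≡ 7489 (mod 7888)
2111^4 ≡ 7489^2 = 56085121 ≡ 1441 (mod 7888)
2111^8 ≡ 1441^2 = 2076481 ≡ 1937 (mod 7888)
2111^16 ≡ 1937^2 = 3751969 ≡ 5169 (mod 7888)
2111^32 ≡ 5169^2 = 26718561 ≡ 1905 (mod 7888)
2111^64 ≡ 1905^2 = 3629025 ≡ 545 (mod 7888)
2111^128 ≡ 545^2 = 297025 ≡ 5169 (mod 7888)
2111^256 ≡ 5169^2 = 26718561 ≡ 1905 (mod 7888)
2111^512 ≡ 1905^2 = 3629025 ≡ 545 (mod 7888)
2111^1024 ≡ 545^2 = 297025 ≡ 5169 (mod 7888)
2111^2048 ≡ 5169^2 = 26718561 ≡ 1905 (mod 7888)
2111^2173 = 2111^2048 · 2111^64 · 2111^32 · 2111^16 · 2111^8 · 2111^4 · 2111^1 ≡ 1905 · 545 · 1905 · 5169 · 1937 · 1441 · 2111 (mod 7888).
Accumulate the product:
1905 · 545 = 1038225 ≡ 4897
4897 · 1905 = 9328785 ≡ 5169
5169 · 5169 = 26718561 ≡ 1905
1905 · 1937 = 3689985 ≡ 6289
6289 · 1441 = 9062449 ≡ 7025
7025 · 2111 = 14829775 ≡ 335

335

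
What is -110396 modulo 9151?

8567

-110396 = -13×9151 + 8567, so -110396 ≡ 8567 (mod 9151).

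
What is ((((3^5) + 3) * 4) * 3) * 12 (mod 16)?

(3)^5 ≡ 3 (mod 16)
3 + 3 = 6
6 * 4 = 24 ≡ 8 (mod 16)
8 * 3 = 24 ≡ 8 (mod 16)
8 * 12 = 96 ≡ 0 (mod 16)

0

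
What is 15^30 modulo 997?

By square-and-multiply:
30 in binary is 11110, i.e. 30 = 16 + 8 + 4 + 2.
15^1 ≡ 15 (mod 997)
15^2 ≡ 15^2 = 225 (mod 997)
15^4 ≡ 225^2 = 50625 ≡ 775 (mod 997)
15^8 ≡ 775^2 = 600625 ≡ 431 (mod 997)
15^16 ≡ 431^2 = 185761 ≡ 319 (mod 997)
15^30 = 15^16 * 15^8 * 15^4 * 15^2 ≡ 319 * 431 * 775 * 225 (mod 997).
Accumulate the product:
319 * 431 = 137489 ≡ 900
900 * 775 = 697500 ≡ 597
597 * 225 = 134325 ≡ 727

727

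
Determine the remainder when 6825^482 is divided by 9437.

6428

6825^1 ≡ 6825 (mod 9437)
6825^2 ≡ 6825^2 = 46580625 ≡ 9030 (mod 9437)
6825^4 ≡ 9030^2 = 81540900 ≡ 5220 (mod 9437)
6825^8 ≡ 5220^2 = 27248400 ≡ 3781 (mod 9437)
6825^16 ≡ 3781^2 = 14295961 ≡ 8343 (mod 9437)
6825^32 ≡ 8343^2 = 69605649 ≡ 7774 (mod 9437)
6825^64 ≡ 7774^2 = 60435076 ≡ 528 (mod 9437)
6825^128 ≡ 528^2 = 278784 ≡ 5111 (mod 9437)
6825^256 ≡ 5111^2 = 26122321 ≡ 705 (mod 9437)
6825^482 = 6825^256 · 6825^128 · 6825^64 · 6825^32 · 6825^2 ≡ 705 · 5111 · 528 · 7774 · 9030 (mod 9437).
Accumulate the product:
705 · 5111 = 3603255 ≡ 7758
7758 · 528 = 4096224 ≡ 566
566 · 7774 = 4400084 ≡ 2442
2442 · 9030 = 22051260 ≡ 6428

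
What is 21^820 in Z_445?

331

820 in binary is 1100110100, i.e. 820 = 512 + 256 + 32 + 16 + 4.
21^1 ≡ 21 (mod 445)
21^2 ≡ 21^2 = 441 (mod 445)
21^4 ≡ 441^2 = 194481 ≡ 16 (mod 445)
21^8 ≡ 16^2 = 256 (mod 445)
21^16 ≡ 256^2 = 65536 ≡ 121 (mod 445)
21^32 ≡ 121^2 = 14641 ≡ 401 (mod 445)
21^64 ≡ 401^2 = 160801 ≡ 156 (mod 445)
21^128 ≡ 156^2 = 24336 ≡ 306 (mod 445)
21^256 ≡ 306^2 = 93636 ≡ 186 (mod 445)
21^512 ≡ 186^2 = 34596 ≡ 331 (mod 445)
21^820 = 21^512 · 21^256 · 21^32 · 21^16 · 21^4 ≡ 331 · 186 · 401 · 121 · 16 (mod 445).
Accumulate the product:
331 · 186 = 61566 ≡ 156
156 · 401 = 62556 ≡ 256
256 · 121 = 30976 ≡ 271
271 · 16 = 4336 ≡ 331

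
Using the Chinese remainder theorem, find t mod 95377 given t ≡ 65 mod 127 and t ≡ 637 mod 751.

127⁻¹ mod 751: 127×615 ≡ 1 (mod 751), so 127⁻¹ ≡ 615.
t = 65 + 127×((637 − 65)×615 mod 751) = 65 + 127×312 = 39689.

39689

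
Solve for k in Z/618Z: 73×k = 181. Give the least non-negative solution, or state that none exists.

gcd(73, 618) = 1, so a unique solution mod 618 exists.
73⁻¹ ≡ 127 (mod 618).
k ≡ 127×181 ≡ 121 (mod 618).

121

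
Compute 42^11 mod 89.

34

Using repeated squaring:
11 in binary is 1011, i.e. 11 = 8 + 2 + 1.
42^1 ≡ 42 (mod 89)
42^2 ≡ 42^2 = 1764 ≡ 73 (mod 89)
42^4 ≡ 73^2 = 5329 ≡ 78 (mod 89)
42^8 ≡ 78^2 = 6084 ≡ 32 (mod 89)
42^11 = 42^8 · 42^2 · 42^1 ≡ 32 · 73 · 42 (mod 89).
Accumulate the product:
32 · 73 = 2336 ≡ 22
22 · 42 = 924 ≡ 34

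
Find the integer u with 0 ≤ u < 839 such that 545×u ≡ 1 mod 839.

Apply the Euclidean algorithm and back-substitute:
839 = 1·545 + 294
545 = 1·294 + 251
294 = 1·251 + 43
251 = 5·43 + 36
43 = 1·36 + 7
36 = 5·7 + 1
7 = 7·1 + 0
gcd(545, 839) = 1, so the inverse exists.
Back-substitute for 1:
1 = 1·36 − 5·7
  = −5·43 + 6·36
  = 6·251 − 35·43
  = −35·294 + 41·251
  = 41·545 − 76·294
  = −76·839 + 117·545
So 545⁻¹ ≡ 117 (mod 839).

117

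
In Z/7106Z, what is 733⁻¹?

Run the extended Euclidean algorithm:
7106 = 9·733 + 509
733 = 1·509 + 224
509 = 2·224 + 61
224 = 3·61 + 41
61 = 1·41 + 20
41 = 2·20 + 1
20 = 20·1 + 0
gcd(733, 7106) = 1, so the inverse exists.
Bézout: 1 = −36·7106 + 349·733.
So 733⁻¹ ≡ 349 (mod 7106).

349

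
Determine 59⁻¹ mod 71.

65

71 = 1*59 + 12
59 = 4*12 + 11
12 = 1*11 + 1
11 = 11*1 + 0
gcd(59, 71) = 1, so the inverse exists.
Bézout: 1 = 5*71 − 6*59.
So 59⁻¹ ≡ −6 ≡ 65 (mod 71).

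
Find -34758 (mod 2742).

-34758 = -13×2742 + 888, so -34758 ≡ 888 (mod 2742).

888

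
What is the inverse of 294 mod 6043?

2076

Run the extended Euclidean algorithm:
6043 = 20*294 + 163
294 = 1*163 + 131
163 = 1*131 + 32
131 = 4*32 + 3
32 = 10*3 + 2
3 = 1*2 + 1
2 = 2*1 + 0
gcd(294, 6043) = 1, so the inverse exists.
Back-substitute for 1:
1 = 1*3 − 1*2
  = −1*32 + 11*3
  = 11*131 − 45*32
  = −45*163 + 56*131
  = 56*294 − 101*163
  = −101*6043 + 2076*294
So 294⁻¹ ≡ 2076 (mod 6043).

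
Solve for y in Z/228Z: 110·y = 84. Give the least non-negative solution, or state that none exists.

gcd(110, 228) = 2, and 2 | 84, so solutions exist.
Divide through by 2: 55·y = 42 (mod 114).
55⁻¹ ≡ 85 (mod 114).
y ≡ 85·42 ≡ 36 (mod 114).
The smallest non-negative solution is y = 36.

36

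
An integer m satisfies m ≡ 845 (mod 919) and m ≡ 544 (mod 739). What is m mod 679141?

523756

919⁻¹ mod 739: 919*661 ≡ 1 (mod 739), so 919⁻¹ ≡ 661.
m = 845 + 919*((544 − 845)*661 mod 739) = 845 + 919*569 = 523756.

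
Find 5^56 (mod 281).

86

By square-and-multiply:
56 in binary is 111000, i.e. 56 = 32 + 16 + 8.
5^1 ≡ 5 (mod 281)
5^2 ≡ 5^2 = 25 (mod 281)
5^4 ≡ 25^2 = 625 ≡ 63 (mod 281)
5^8 ≡ 63^2 = 3969 ≡ 35 (mod 281)
5^16 ≡ 35^2 = 1225 ≡ 101 (mod 281)
5^32 ≡ 101^2 = 10201 ≡ 85 (mod 281)
5^56 = 5^32 * 5^16 * 5^8 ≡ 85 * 101 * 35 (mod 281).
Accumulate the product:
85 * 101 = 8585 ≡ 155
155 * 35 = 5425 ≡ 86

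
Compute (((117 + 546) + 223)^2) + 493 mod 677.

117 + 546 = 663
663 + 223 = 886 ≡ 209 (mod 677)
(209)^2 ≡ 353 (mod 677)
353 + 493 = 846 ≡ 169 (mod 677)

169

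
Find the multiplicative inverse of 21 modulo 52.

5

52 = 2×21 + 10
21 = 2×10 + 1
10 = 10×1 + 0
gcd(21, 52) = 1, so the inverse exists.
Bézout: 1 = −2×52 + 5×21.
So 21⁻¹ ≡ 5 (mod 52).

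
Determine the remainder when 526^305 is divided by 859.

Using repeated squaring:
305 in binary is 100110001, i.e. 305 = 256 + 32 + 16 + 1.
526^1 ≡ 526 (mod 859)
526^2 ≡ 526^2 = 276676 ≡ 78 (mod 859)
526^4 ≡ 78^2 = 6084 ≡ 71 (mod 859)
526^8 ≡ 71^2 = 5041 ≡ 746 (mod 859)
526^16 ≡ 746^2 = 556516 ≡ 743 (mod 859)
526^32 ≡ 743^2 = 552049 ≡ 571 (mod 859)
526^64 ≡ 571^2 = 326041 ≡ 480 (mod 859)
526^128 ≡ 480^2 = 230400 ≡ 188 (mod 859)
526^256 ≡ 188^2 = 35344 ≡ 125 (mod 859)
526^305 = 526^256 · 526^32 · 526^16 · 526^1 ≡ 125 · 571 · 743 · 526 (mod 859).
Accumulate the product:
125 · 571 = 71375 ≡ 78
78 · 743 = 57954 ≡ 401
401 · 526 = 210926 ≡ 471

471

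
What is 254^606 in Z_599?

233

Using repeated squaring:
254^1 ≡ 254 (mod 599)
254^2 ≡ 254^2 = 64516 ≡ 423 (mod 599)
254^4 ≡ 423^2 = 178929 ≡ 427 (mod 599)
254^8 ≡ 427^2 = 182329 ≡ 233 (mod 599)
254^16 ≡ 233^2 = 54289 ≡ 379 (mod 599)
254^32 ≡ 379^2 = 143641 ≡ 480 (mod 599)
254^64 ≡ 480^2 = 230400 ≡ 384 (mod 599)
254^128 ≡ 384^2 = 147456 ≡ 102 (mod 599)
254^256 ≡ 102^2 = 10404 ≡ 221 (mod 599)
254^512 ≡ 221^2 = 48841 ≡ 322 (mod 599)
254^606 = 254^512 · 254^64 · 254^16 · 254^8 · 254^4 · 254^2 ≡ 322 · 384 · 379 · 233 · 427 · 423 (mod 599).
Accumulate the product:
322 · 384 = 123648 ≡ 254
254 · 379 = 96266 ≡ 426
426 · 233 = 99258 ≡ 423
423 · 427 = 180621 ≡ 322
322 · 423 = 136206 ≡ 233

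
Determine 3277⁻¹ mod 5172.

2833

5172 = 1*3277 + 1895
3277 = 1*1895 + 1382
1895 = 1*1382 + 513
1382 = 2*513 + 356
513 = 1*356 + 157
356 = 2*157 + 42
157 = 3*42 + 31
42 = 1*31 + 11
31 = 2*11 + 9
11 = 1*9 + 2
9 = 4*2 + 1
2 = 2*1 + 0
gcd(3277, 5172) = 1, so the inverse exists.
Back-substitute for 1:
1 = 1*9 − 4*2
  = −4*11 + 5*9
  = 5*31 − 14*11
  = −14*42 + 19*31
  = 19*157 − 71*42
  = −71*356 + 161*157
  = 161*513 − 232*356
  = −232*1382 + 625*513
  = 625*1895 − 857*1382
  = −857*3277 + 1482*1895
  = 1482*5172 − 2339*3277
So 3277⁻¹ ≡ −2339 ≡ 2833 (mod 5172).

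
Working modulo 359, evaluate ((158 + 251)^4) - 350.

158 + 251 = 409 ≡ 50 (mod 359)
(50)^4 ≡ 169 (mod 359)
169 - 350 = -181 ≡ 178 (mod 359)

178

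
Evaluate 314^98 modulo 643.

523

Using repeated squaring:
98 in binary is 1100010, i.e. 98 = 64 + 32 + 2.
314^1 ≡ 314 (mod 643)
314^2 ≡ 314^2 = 98596 ≡ 217 (mod 643)
314^4 ≡ 217^2 = 47089 ≡ 150 (mod 643)
314^8 ≡ 150^2 = 22500 ≡ 638 (mod 643)
314^16 ≡ 638^2 = 407044 ≡ 25 (mod 643)
314^32 ≡ 25^2 = 625 (mod 643)
314^64 ≡ 625^2 = 390625 ≡ 324 (mod 643)
314^98 = 314^64 * 314^32 * 314^2 ≡ 324 * 625 * 217 (mod 643).
Accumulate the product:
324 * 625 = 202500 ≡ 598
598 * 217 = 129766 ≡ 523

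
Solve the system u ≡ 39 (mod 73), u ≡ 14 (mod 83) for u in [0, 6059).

73⁻¹ mod 83: 73*58 ≡ 1 (mod 83), so 73⁻¹ ≡ 58.
u = 39 + 73*((14 − 39)*58 mod 83) = 39 + 73*44 = 3251.
Check: 3251 mod 73 = 39, 3251 mod 83 = 14. ✓

3251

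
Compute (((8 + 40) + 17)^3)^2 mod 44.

8 + 40 = 48 ≡ 4 (mod 44)
4 + 17 = 21
(21)^3 ≡ 21 (mod 44)
(21)^2 ≡ 1 (mod 44)

1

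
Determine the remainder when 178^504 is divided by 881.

Using repeated squaring:
504 in binary is 111111000, i.e. 504 = 256 + 128 + 64 + 32 + 16 + 8.
178^1 ≡ 178 (mod 881)
178^2 ≡ 178^2 = 31684 ≡ 849 (mod 881)
178^4 ≡ 849^2 = 720801 ≡ 143 (mod 881)
178^8 ≡ 143^2 = 20449 ≡ 186 (mod 881)
178^16 ≡ 186^2 = 34596 ≡ 237 (mod 881)
178^32 ≡ 237^2 = 56169 ≡ 666 (mod 881)
178^64 ≡ 666^2 = 443556 ≡ 413 (mod 881)
178^128 ≡ 413^2 = 170569 ≡ 536 (mod 881)
178^256 ≡ 536^2 = 287296 ≡ 90 (mod 881)
178^504 = 178^256 * 178^128 * 178^64 * 178^32 * 178^16 * 178^8 ≡ 90 * 536 * 413 * 666 * 237 * 186 (mod 881).
Accumulate the product:
90 * 536 = 48240 ≡ 666
666 * 413 = 275058 ≡ 186
186 * 666 = 123876 ≡ 536
536 * 237 = 127032 ≡ 168
168 * 186 = 31248 ≡ 413

413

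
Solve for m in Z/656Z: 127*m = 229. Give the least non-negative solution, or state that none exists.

539

gcd(127, 656) = 1, so a unique solution mod 656 exists.
127⁻¹ ≡ 31 (mod 656).
m ≡ 31*229 ≡ 539 (mod 656).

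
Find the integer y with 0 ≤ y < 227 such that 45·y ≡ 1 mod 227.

By the extended Euclidean algorithm:
227 = 5*45 + 2
45 = 22*2 + 1
2 = 2*1 + 0
gcd(45, 227) = 1, so the inverse exists.
Back-substitute for 1:
1 = 1*45 − 22*2
  = −22*227 + 111*45
So 45⁻¹ ≡ 111 (mod 227).

111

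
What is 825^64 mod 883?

820

By square-and-multiply:
825^1 ≡ 825 (mod 883)
825^2 ≡ 825^2 = 680625 ≡ 715 (mod 883)
825^4 ≡ 715^2 = 511225 ≡ 851 (mod 883)
825^8 ≡ 851^2 = 724201 ≡ 141 (mod 883)
825^16 ≡ 141^2 = 19881 ≡ 455 (mod 883)
825^32 ≡ 455^2 = 207025 ≡ 403 (mod 883)
825^64 ≡ 403^2 = 162409 ≡ 820 (mod 883)
So 825^64 ≡ 820 (mod 883).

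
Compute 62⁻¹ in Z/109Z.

109 = 1*62 + 47
62 = 1*47 + 15
47 = 3*15 + 2
15 = 7*2 + 1
2 = 2*1 + 0
gcd(62, 109) = 1, so the inverse exists.
Back-substitute for 1:
1 = 1*15 − 7*2
  = −7*47 + 22*15
  = 22*62 − 29*47
  = −29*109 + 51*62
So 62⁻¹ ≡ 51 (mod 109).

51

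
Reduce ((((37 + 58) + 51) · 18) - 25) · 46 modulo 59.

37 + 58 = 95 ≡ 36 (mod 59)
36 + 51 = 87 ≡ 28 (mod 59)
28 · 18 = 504 ≡ 32 (mod 59)
32 - 25 = 7
7 · 46 = 322 ≡ 27 (mod 59)

27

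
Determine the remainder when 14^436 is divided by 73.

18

436 in binary is 110110100, i.e. 436 = 256 + 128 + 32 + 16 + 4.
14^1 ≡ 14 (mod 73)
14^2 ≡ 14^2 = 196 ≡ 50 (mod 73)
14^4 ≡ 50^2 = 2500 ≡ 18 (mod 73)
14^8 ≡ 18^2 = 324 ≡ 32 (mod 73)
14^16 ≡ 32^2 = 1024 ≡ 2 (mod 73)
14^32 ≡ 2^2 = 4 (mod 73)
14^64 ≡ 4^2 = 16 (mod 73)
14^128 ≡ 16^2 = 256 ≡ 37 (mod 73)
14^256 ≡ 37^2 = 1369 ≡ 55 (mod 73)
14^436 = 14^256 * 14^128 * 14^32 * 14^16 * 14^4 ≡ 55 * 37 * 4 * 2 * 18 (mod 73).
Accumulate the product:
55 * 37 = 2035 ≡ 64
64 * 4 = 256 ≡ 37
37 * 2 = 74 ≡ 1
1 * 18 = 18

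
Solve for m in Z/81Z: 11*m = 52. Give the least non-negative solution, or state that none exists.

71

gcd(11, 81) = 1, so a unique solution mod 81 exists.
11⁻¹ ≡ 59 (mod 81).
m ≡ 59*52 ≡ 71 (mod 81).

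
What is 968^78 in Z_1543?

603

Using repeated squaring:
968^1 ≡ 968 (mod 1543)
968^2 ≡ 968^2 = 937024 ≡ 423 (mod 1543)
968^4 ≡ 423^2 = 178929 ≡ 1484 (mod 1543)
968^8 ≡ 1484^2 = 2202256 ≡ 395 (mod 1543)
968^16 ≡ 395^2 = 156025 ≡ 182 (mod 1543)
968^32 ≡ 182^2 = 33124 ≡ 721 (mod 1543)
968^64 ≡ 721^2 = 519841 ≡ 1393 (mod 1543)
968^78 = 968^64 · 968^8 · 968^4 · 968^2 ≡ 1393 · 395 · 1484 · 423 (mod 1543).
Accumulate the product:
1393 · 395 = 550235 ≡ 927
927 · 1484 = 1375668 ≡ 855
855 · 423 = 361665 ≡ 603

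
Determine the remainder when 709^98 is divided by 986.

59

709^1 ≡ 709 (mod 986)
709^2 ≡ 709^2 = 502681 ≡ 807 (mod 986)
709^4 ≡ 807^2 = 651249 ≡ 489 (mod 986)
709^8 ≡ 489^2 = 239121 ≡ 509 (mod 986)
709^16 ≡ 509^2 = 259081 ≡ 749 (mod 986)
709^32 ≡ 749^2 = 561001 ≡ 953 (mod 986)
709^64 ≡ 953^2 = 908209 ≡ 103 (mod 986)
709^98 = 709^64 × 709^32 × 709^2 ≡ 103 × 953 × 807 (mod 986).
Accumulate the product:
103 × 953 = 98159 ≡ 545
545 × 807 = 439815 ≡ 59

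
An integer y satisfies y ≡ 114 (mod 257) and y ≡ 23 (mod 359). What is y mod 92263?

257⁻¹ mod 359: 257·271 ≡ 1 (mod 359), so 257⁻¹ ≡ 271.
y = 114 + 257·((23 − 114)·271 mod 359) = 114 + 257·110 = 28384.

28384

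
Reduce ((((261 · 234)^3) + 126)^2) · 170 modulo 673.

72

261 · 234 = 61074 ≡ 504 (mod 673)
(504)^3 ≡ 620 (mod 673)
620 + 126 = 746 ≡ 73 (mod 673)
(73)^2 ≡ 618 (mod 673)
618 · 170 = 105060 ≡ 72 (mod 673)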